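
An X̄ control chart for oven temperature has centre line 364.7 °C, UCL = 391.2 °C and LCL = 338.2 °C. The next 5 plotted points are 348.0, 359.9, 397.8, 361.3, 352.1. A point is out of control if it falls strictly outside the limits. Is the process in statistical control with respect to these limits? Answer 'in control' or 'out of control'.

out of control

Compare each point to [338.2, 391.2]: sample 3 = 397.8 > UCL.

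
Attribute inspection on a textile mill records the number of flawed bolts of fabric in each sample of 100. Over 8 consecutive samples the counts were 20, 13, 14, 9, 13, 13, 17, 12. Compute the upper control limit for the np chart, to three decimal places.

24.246

p̄ = Σdᵢ / (k·n) = 111 / (8 × 100) = 0.13875
UCL = np̄ + 3·√(np̄(1−p̄)) = 13.8750 + 3 × √(13.8750×0.86125) = 13.8750 + 3 × 3.4569 = 24.2456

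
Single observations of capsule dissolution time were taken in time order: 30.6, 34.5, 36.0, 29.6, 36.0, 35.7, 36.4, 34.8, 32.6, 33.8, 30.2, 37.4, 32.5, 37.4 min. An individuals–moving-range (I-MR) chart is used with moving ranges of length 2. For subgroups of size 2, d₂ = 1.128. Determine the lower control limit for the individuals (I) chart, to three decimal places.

X̄ = (30.6 + 34.5 + 36.0 + 29.6 + 36.0 + 35.7 + 36.4 + 34.8 + 32.6 + 33.8 + 30.2 + 37.4 + 32.5 + 37.4) / 14 = 34.1071
Moving ranges: 3.9, 1.5, 6.4, 6.4, 0.3, 0.7, 1.6, 2.2, 1.2, 3.6, 7.2, 4.9, 4.9; M̄R̄ = 44.8000 / 13 = 3.4462
LCL = X̄ − 3·M̄R̄/d₂ = 34.1071 − 3 × 3.4462 / 1.128 = 24.9418

24.942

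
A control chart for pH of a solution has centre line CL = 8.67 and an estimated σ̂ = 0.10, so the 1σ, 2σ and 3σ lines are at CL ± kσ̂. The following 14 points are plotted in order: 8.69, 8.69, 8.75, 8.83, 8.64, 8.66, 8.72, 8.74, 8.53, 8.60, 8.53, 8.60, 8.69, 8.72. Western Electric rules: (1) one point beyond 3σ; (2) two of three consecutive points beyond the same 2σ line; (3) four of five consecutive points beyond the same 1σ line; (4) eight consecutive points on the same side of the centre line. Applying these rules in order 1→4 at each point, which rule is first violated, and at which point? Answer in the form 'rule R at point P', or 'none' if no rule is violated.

none

Zone of each point (C = within 1σ̂, B = 1σ̂–2σ̂, A = 2σ̂–3σ̂, * = beyond 3σ̂; sign = side of CL): 1:+C, 2:+C, 3:+C, 4:+B, 5:-C, 6:-C, 7:+C, 8:+C, 9:-B, 10:-C, 11:-B, 12:-C, 13:+C, 14:+C
No rule fires across all 14 points.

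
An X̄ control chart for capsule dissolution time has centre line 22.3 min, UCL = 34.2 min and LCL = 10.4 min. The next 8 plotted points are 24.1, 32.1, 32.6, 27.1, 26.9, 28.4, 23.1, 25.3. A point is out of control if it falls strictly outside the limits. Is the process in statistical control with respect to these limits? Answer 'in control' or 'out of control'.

All 8 points lie within [10.4, 34.2].

in control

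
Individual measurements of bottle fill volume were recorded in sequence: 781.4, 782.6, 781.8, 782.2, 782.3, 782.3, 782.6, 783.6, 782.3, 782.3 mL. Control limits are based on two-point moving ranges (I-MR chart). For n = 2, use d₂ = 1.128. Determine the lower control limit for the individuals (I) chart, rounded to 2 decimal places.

780.83

X̄ = (781.4 + 782.6 + 781.8 + 782.2 + 782.3 + 782.3 + 782.6 + 783.6 + 782.3 + 782.3) / 10 = 782.3400
Moving ranges: 1.2, 0.8, 0.4, 0.1, 0.0, 0.3, 1.0, 1.3, 0.0; M̄R̄ = 5.1000 / 9 = 0.5667
LCL = X̄ − 3·M̄R̄/d₂ = 782.3400 − 3 × 0.5667 / 1.128 = 780.8329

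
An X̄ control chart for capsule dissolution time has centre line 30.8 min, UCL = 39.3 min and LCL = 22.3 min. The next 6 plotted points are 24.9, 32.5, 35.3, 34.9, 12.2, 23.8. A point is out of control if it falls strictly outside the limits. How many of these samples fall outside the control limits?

Compare each point to [22.3, 39.3]: sample 5 = 12.2 < LCL.

1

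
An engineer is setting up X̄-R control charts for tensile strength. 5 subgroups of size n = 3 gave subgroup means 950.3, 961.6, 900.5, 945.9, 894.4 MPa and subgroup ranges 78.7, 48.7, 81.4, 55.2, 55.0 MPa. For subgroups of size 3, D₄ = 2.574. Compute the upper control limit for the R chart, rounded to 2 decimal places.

164.22

R̄ = (78.7 + 48.7 + 81.4 + 55.2 + 55.0) / 5 = 319.0000 / 5 = 63.8000
UCL_R = D₄·R̄ = 2.574 × 63.8000 = 164.2212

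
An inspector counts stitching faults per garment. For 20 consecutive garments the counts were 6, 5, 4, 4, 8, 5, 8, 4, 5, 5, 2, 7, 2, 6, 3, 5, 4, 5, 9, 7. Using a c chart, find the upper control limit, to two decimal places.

12.04

c̄ = (6 + 5 + 4 + 4 + 8 + 5 + 8 + 4 + 5 + 5 + 2 + 7 + 2 + 6 + 3 + 5 + 4 + 5 + 9 + 7) / 20 = 104 / 20 = 5.2000
UCL = c̄ + 3√c̄ = 5.2000 + 3 × √5.2000 = 5.2000 + 3 × 2.2804 = 12.0411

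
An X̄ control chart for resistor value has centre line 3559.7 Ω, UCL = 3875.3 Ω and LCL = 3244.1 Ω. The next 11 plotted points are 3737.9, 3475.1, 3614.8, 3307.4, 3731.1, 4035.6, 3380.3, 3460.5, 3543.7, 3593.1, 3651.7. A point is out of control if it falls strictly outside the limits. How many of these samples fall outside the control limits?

1

Compare each point to [3244.1, 3875.3]: sample 6 = 4035.6 > UCL.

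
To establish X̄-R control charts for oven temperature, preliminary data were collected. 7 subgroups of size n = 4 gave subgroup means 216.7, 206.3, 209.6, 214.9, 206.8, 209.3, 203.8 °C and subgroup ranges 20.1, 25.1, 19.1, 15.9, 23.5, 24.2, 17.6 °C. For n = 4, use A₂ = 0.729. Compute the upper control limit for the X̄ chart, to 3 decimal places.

224.781

X̄̄ = (216.7 + 206.3 + 209.6 + 214.9 + 206.8 + 209.3 + 203.8) / 7 = 1467.4000 / 7 = 209.6286
R̄ = (20.1 + 25.1 + 19.1 + 15.9 + 23.5 + 24.2 + 17.6) / 7 = 145.5000 / 7 = 20.7857
UCL = X̄̄ + A₂·R̄ = 209.6286 + 0.729 × 20.7857 = 224.7814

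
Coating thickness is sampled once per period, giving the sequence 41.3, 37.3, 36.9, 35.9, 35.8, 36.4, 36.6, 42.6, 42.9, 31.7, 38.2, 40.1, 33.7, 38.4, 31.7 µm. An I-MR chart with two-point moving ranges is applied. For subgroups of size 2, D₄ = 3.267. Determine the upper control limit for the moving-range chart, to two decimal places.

Moving ranges: 4.0, 0.4, 1.0, 0.1, 0.6, 0.2, 6.0, 0.3, 11.2, 6.5, 1.9, 6.4, 4.7, 6.7; M̄R̄ = 50.0000 / 14 = 3.5714
UCL_MR = D₄·M̄R̄ = 3.267 × 3.5714 = 11.6679

11.67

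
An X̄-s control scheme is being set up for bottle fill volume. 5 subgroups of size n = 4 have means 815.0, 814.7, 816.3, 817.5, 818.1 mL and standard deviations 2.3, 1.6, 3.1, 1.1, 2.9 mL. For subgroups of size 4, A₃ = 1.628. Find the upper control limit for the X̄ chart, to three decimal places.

X̄̄ = (815.0 + 814.7 + 816.3 + 817.5 + 818.1) / 5 = 816.3200
s̄ = (2.3 + 1.6 + 3.1 + 1.1 + 2.9) / 5 = 2.2000
UCL = X̄̄ + A₃·s̄ = 816.3200 + 1.628 × 2.2000 = 819.9016

819.902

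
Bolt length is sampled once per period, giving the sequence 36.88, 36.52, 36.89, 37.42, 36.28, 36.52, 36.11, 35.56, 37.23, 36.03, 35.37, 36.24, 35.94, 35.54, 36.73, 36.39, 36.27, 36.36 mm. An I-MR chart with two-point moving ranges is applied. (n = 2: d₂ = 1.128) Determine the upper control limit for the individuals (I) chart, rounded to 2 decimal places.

37.98

X̄ = (36.88 + 36.52 + 36.89 + 37.42 + 36.28 + 36.52 + 36.11 + 35.56 + 37.23 + 36.03 + 35.37 + 36.24 + 35.94 + 35.54 + 36.73 + 36.39 + 36.27 + 36.36) / 18 = 36.3489
Moving ranges: 0.36, 0.37, 0.53, 1.14, 0.24, 0.41, 0.55, 1.67, 1.20, 0.66, 0.87, 0.30, 0.40, 1.19, 0.34, 0.12, 0.09; M̄R̄ = 10.4400 / 17 = 0.6141
UCL = X̄ + 3·M̄R̄/d₂ = 36.3489 + 3 × 0.6141 / 1.128 = 37.9822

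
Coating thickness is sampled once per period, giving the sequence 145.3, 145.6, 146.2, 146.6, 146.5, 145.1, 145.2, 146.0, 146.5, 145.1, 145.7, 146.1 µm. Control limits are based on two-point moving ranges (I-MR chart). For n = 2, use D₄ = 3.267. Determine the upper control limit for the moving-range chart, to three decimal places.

Moving ranges: 0.3, 0.6, 0.4, 0.1, 1.4, 0.1, 0.8, 0.5, 1.4, 0.6, 0.4; M̄R̄ = 6.6000 / 11 = 0.6000
UCL_MR = D₄·M̄R̄ = 3.267 × 0.6000 = 1.9602

1.960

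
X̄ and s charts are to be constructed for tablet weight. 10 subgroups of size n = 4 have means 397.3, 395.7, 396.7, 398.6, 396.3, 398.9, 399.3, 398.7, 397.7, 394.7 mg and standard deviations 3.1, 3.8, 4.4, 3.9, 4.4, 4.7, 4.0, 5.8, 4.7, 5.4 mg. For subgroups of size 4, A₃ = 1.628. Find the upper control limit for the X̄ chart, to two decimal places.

X̄̄ = (397.3 + 395.7 + 396.7 + 398.6 + 396.3 + 398.9 + 399.3 + 398.7 + 397.7 + 394.7) / 10 = 397.3900
s̄ = (3.1 + 3.8 + 4.4 + 3.9 + 4.4 + 4.7 + 4.0 + 5.8 + 4.7 + 5.4) / 10 = 4.4200
UCL = X̄̄ + A₃·s̄ = 397.3900 + 1.628 × 4.4200 = 404.5858

404.59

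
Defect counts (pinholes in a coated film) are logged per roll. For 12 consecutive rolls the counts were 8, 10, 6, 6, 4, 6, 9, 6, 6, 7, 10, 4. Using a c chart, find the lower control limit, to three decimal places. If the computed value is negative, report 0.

0.000

c̄ = (8 + 10 + 6 + 6 + 4 + 6 + 9 + 6 + 6 + 7 + 10 + 4) / 12 = 82 / 12 = 6.8333
LCL = c̄ − 3√c̄ = 6.8333 − 3 × 2.6141 = -1.0089 → 0 (cannot be negative)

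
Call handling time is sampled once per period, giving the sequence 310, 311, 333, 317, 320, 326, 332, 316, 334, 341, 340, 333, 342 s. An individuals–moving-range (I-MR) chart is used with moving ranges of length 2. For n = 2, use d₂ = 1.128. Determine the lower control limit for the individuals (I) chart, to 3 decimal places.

X̄ = (310 + 311 + 333 + 317 + 320 + 326 + 332 + 316 + 334 + 341 + 340 + 333 + 342) / 13 = 327.3077
Moving ranges: 1, 22, 16, 3, 6, 6, 16, 18, 7, 1, 7, 9; M̄R̄ = 112.0000 / 12 = 9.3333
LCL = X̄ − 3·M̄R̄/d₂ = 327.3077 − 3 × 9.3333 / 1.128 = 302.4850

302.485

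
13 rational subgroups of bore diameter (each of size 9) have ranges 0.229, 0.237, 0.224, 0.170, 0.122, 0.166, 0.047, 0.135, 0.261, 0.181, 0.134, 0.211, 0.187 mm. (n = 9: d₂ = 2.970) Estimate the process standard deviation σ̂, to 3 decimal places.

R̄ = (0.229 + 0.237 + 0.224 + 0.170 + 0.122 + 0.166 + 0.047 + 0.135 + 0.261 + 0.181 + 0.134 + 0.211 + 0.187) / 13 = 0.1772
σ̂ = R̄ / d₂ = 0.1772 / 2.970 = 0.0597

0.060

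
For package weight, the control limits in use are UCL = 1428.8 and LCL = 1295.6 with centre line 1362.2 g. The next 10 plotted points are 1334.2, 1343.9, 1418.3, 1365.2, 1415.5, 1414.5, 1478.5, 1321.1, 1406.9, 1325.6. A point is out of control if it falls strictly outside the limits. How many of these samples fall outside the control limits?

Compare each point to [1295.6, 1428.8]: sample 7 = 1478.5 > UCL.

1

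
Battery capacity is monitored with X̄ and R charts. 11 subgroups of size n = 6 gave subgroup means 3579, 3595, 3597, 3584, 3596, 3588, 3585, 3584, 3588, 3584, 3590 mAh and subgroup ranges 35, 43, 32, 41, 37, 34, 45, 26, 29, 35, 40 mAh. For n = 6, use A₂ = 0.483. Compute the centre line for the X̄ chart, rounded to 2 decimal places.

X̄̄ = (3579 + 3595 + 3597 + 3584 + 3596 + 3588 + 3585 + 3584 + 3588 + 3584 + 3590) / 11 = 39470.0000 / 11 = 3588.1818
CL = X̄̄ = 3588.1818

3588.18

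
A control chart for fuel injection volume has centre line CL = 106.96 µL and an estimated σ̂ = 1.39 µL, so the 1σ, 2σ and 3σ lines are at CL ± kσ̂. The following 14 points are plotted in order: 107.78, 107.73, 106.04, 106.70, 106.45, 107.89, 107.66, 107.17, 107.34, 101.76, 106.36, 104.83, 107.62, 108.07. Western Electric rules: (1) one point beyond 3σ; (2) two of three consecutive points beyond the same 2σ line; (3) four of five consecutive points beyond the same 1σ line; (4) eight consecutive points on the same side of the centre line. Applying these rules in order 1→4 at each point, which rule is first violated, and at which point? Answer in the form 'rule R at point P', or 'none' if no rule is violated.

Zone of each point (C = within 1σ̂, B = 1σ̂–2σ̂, A = 2σ̂–3σ̂, * = beyond 3σ̂; sign = side of CL): 1:+C, 2:+C, 3:-C, 4:-C, 5:-C, 6:+C, 7:+C, 8:+C, 9:+C, 10:-*, 11:-C, 12:-B, 13:+C, 14:+C
Rule 1 (one point beyond the 3σ limits) is satisfied at point 10.

rule 1 at point 10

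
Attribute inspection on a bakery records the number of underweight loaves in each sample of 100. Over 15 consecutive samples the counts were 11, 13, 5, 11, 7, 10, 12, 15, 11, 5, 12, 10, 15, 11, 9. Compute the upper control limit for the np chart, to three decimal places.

19.650

p̄ = Σdᵢ / (k·n) = 157 / (15 × 100) = 0.10467
UCL = np̄ + 3·√(np̄(1−p̄)) = 10.4667 + 3 × √(10.4667×0.89533) = 10.4667 + 3 × 3.0612 = 19.6504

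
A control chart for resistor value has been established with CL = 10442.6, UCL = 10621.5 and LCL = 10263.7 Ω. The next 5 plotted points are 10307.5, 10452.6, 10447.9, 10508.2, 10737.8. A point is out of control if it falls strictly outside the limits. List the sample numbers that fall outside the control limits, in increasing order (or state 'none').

5

Compare each point to [10263.7, 10621.5]: sample 5 = 10737.8 > UCL.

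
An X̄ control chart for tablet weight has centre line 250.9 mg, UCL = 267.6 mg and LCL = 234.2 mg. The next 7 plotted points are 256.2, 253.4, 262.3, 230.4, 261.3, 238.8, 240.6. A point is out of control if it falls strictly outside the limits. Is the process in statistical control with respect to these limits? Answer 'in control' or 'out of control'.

out of control

Compare each point to [234.2, 267.6]: sample 4 = 230.4 < LCL.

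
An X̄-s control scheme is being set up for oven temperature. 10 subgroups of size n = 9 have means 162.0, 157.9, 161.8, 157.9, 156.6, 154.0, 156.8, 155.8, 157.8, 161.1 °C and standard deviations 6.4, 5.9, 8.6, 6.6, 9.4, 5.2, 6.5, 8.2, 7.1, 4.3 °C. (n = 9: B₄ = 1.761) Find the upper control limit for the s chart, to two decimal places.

s̄ = (6.4 + 5.9 + 8.6 + 6.6 + 9.4 + 5.2 + 6.5 + 8.2 + 7.1 + 4.3) / 10 = 6.8200
UCL_s = B₄·s̄ = 1.761 × 6.8200 = 12.0100

12.01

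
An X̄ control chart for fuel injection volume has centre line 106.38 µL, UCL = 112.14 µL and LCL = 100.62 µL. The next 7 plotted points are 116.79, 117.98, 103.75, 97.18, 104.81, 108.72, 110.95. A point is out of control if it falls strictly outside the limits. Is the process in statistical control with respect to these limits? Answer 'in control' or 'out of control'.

out of control

Compare each point to [100.62, 112.14]: sample 1 = 116.79 > UCL; sample 2 = 117.98 > UCL; sample 4 = 97.18 < LCL.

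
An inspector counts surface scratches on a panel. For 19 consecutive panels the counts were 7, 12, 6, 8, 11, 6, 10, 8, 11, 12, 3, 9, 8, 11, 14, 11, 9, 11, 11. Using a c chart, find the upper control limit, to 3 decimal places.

c̄ = (7 + 12 + 6 + 8 + 11 + 6 + 10 + 8 + 11 + 12 + 3 + 9 + 8 + 11 + 14 + 11 + 9 + 11 + 11) / 19 = 178 / 19 = 9.3684
UCL = c̄ + 3√c̄ = 9.3684 + 3 × √9.3684 = 9.3684 + 3 × 3.0608 = 18.5508

18.551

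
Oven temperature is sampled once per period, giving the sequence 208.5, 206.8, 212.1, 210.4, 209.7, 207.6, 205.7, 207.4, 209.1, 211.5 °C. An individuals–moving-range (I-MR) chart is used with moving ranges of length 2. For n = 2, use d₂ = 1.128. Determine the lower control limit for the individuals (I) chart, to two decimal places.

203.21

X̄ = (208.5 + 206.8 + 212.1 + 210.4 + 209.7 + 207.6 + 205.7 + 207.4 + 209.1 + 211.5) / 10 = 208.8800
Moving ranges: 1.7, 5.3, 1.7, 0.7, 2.1, 1.9, 1.7, 1.7, 2.4; M̄R̄ = 19.2000 / 9 = 2.1333
LCL = X̄ − 3·M̄R̄/d₂ = 208.8800 − 3 × 2.1333 / 1.128 = 203.2062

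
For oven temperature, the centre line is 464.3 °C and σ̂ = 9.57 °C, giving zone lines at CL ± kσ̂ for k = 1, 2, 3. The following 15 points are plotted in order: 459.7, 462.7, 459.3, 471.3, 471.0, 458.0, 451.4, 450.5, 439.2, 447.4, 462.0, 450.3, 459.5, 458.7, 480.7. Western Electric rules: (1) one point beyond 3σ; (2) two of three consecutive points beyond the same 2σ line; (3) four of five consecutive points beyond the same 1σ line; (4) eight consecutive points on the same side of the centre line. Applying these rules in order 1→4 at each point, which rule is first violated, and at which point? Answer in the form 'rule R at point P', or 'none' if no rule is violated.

Zone of each point (C = within 1σ̂, B = 1σ̂–2σ̂, A = 2σ̂–3σ̂, * = beyond 3σ̂; sign = side of CL): 1:-C, 2:-C, 3:-C, 4:+C, 5:+C, 6:-C, 7:-B, 8:-B, 9:-A, 10:-B, 11:-C, 12:-B, 13:-C, 14:-C, 15:+B
Rule 3 (four of five consecutive points beyond the same 1σ limit) is satisfied at point 10.

rule 3 at point 10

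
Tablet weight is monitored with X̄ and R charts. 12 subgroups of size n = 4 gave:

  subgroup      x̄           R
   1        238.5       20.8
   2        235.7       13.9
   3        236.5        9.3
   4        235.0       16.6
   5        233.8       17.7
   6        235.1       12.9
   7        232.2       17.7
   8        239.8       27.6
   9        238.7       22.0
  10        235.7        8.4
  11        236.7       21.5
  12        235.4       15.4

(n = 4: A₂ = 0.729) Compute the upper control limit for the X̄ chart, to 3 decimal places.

248.473

X̄̄ = (238.5 + 235.7 + 236.5 + 235.0 + 233.8 + 235.1 + 232.2 + 239.8 + 238.7 + 235.7 + 236.7 + 235.4) / 12 = 2833.1000 / 12 = 236.0917
R̄ = (20.8 + 13.9 + 9.3 + 16.6 + 17.7 + 12.9 + 17.7 + 27.6 + 22.0 + 8.4 + 21.5 + 15.4) / 12 = 203.8000 / 12 = 16.9833
UCL = X̄̄ + A₂·R̄ = 236.0917 + 0.729 × 16.9833 = 248.4725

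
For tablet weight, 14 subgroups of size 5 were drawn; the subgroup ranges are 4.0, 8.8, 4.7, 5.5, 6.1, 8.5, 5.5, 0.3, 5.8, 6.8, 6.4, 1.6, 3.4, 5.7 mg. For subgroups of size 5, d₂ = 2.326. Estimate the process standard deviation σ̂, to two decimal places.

2.24

R̄ = (4.0 + 8.8 + 4.7 + 5.5 + 6.1 + 8.5 + 5.5 + 0.3 + 5.8 + 6.8 + 6.4 + 1.6 + 3.4 + 5.7) / 14 = 5.2214
σ̂ = R̄ / d₂ = 5.2214 / 2.326 = 2.2448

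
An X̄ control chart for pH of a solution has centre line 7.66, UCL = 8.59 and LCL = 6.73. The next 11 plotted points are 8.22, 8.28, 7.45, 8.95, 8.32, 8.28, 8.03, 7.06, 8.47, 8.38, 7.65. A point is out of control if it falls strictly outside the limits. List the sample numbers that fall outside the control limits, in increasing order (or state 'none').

4

Compare each point to [6.73, 8.59]: sample 4 = 8.95 > UCL.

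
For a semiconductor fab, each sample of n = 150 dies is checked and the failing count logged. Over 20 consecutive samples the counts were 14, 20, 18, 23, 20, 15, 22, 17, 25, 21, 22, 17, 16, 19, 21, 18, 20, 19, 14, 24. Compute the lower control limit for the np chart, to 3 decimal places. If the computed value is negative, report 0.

6.961

p̄ = Σdᵢ / (k·n) = 385 / (20 × 150) = 0.12833
LCL = np̄ − 3·√(np̄(1−p̄)) = 19.2500 − 3 × 4.0963 = 6.9611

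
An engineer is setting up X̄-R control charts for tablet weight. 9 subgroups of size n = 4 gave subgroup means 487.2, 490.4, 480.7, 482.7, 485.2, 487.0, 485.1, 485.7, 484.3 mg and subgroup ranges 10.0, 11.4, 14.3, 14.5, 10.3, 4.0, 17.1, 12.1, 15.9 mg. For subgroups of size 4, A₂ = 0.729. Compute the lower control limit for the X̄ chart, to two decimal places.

X̄̄ = (487.2 + 490.4 + 480.7 + 482.7 + 485.2 + 487.0 + 485.1 + 485.7 + 484.3) / 9 = 4368.3000 / 9 = 485.3667
R̄ = (10.0 + 11.4 + 14.3 + 14.5 + 10.3 + 4.0 + 17.1 + 12.1 + 15.9) / 9 = 109.6000 / 9 = 12.1778
LCL = X̄̄ − A₂·R̄ = 485.3667 − 0.729 × 12.1778 = 476.4891

476.49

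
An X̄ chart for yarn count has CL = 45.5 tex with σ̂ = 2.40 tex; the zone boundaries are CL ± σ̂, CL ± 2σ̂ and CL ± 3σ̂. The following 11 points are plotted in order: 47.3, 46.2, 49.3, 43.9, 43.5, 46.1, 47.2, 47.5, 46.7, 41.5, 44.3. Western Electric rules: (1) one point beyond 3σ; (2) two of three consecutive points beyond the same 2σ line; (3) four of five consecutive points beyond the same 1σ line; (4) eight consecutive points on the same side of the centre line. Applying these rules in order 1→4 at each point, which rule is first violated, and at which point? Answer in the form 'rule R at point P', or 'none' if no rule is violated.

none

Zone of each point (C = within 1σ̂, B = 1σ̂–2σ̂, A = 2σ̂–3σ̂, * = beyond 3σ̂; sign = side of CL): 1:+C, 2:+C, 3:+B, 4:-C, 5:-C, 6:+C, 7:+C, 8:+C, 9:+C, 10:-B, 11:-C
No rule fires across all 11 points.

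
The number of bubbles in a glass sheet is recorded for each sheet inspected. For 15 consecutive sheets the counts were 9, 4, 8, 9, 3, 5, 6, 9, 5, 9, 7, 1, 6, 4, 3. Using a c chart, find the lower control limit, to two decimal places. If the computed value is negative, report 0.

c̄ = (9 + 4 + 8 + 9 + 3 + 5 + 6 + 9 + 5 + 9 + 7 + 1 + 6 + 4 + 3) / 15 = 88 / 15 = 5.8667
LCL = c̄ − 3√c̄ = 5.8667 − 3 × 2.4221 = -1.3997 → 0 (cannot be negative)

0.00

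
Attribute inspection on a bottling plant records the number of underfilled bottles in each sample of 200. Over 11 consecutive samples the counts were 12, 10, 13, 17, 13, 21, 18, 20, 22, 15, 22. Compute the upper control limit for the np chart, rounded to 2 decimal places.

28.35

p̄ = Σdᵢ / (k·n) = 183 / (11 × 200) = 0.08318
UCL = np̄ + 3·√(np̄(1−p̄)) = 16.6364 + 3 × √(16.6364×0.91682) = 16.6364 + 3 × 3.9054 = 28.3527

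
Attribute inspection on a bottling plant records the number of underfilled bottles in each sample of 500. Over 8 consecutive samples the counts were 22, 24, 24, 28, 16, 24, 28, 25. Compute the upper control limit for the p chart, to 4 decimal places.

0.0764

p̄ = Σdᵢ / (k·n) = 191 / (8 × 500) = 0.04775
UCL = p̄ + 3·√(p̄(1−p̄)/n) = 0.04775 + 3 × √(0.04775×0.95225/500) = 0.04775 + 3 × 0.00954 = 0.07636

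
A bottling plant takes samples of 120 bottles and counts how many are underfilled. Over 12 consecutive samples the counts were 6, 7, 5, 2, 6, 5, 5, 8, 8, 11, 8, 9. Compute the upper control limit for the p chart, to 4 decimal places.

p̄ = Σdᵢ / (k·n) = 80 / (12 × 120) = 0.05556
UCL = p̄ + 3·√(p̄(1−p̄)/n) = 0.05556 + 3 × √(0.05556×0.94444/120) = 0.05556 + 3 × 0.02091 = 0.11829

0.1183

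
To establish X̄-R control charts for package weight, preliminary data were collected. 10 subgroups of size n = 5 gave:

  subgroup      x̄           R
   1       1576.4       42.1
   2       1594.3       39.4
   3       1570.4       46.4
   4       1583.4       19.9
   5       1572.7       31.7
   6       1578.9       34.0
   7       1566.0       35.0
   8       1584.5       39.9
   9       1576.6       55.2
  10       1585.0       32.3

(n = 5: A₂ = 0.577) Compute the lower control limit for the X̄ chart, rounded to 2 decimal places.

1557.13

X̄̄ = (1576.4 + 1594.3 + 1570.4 + 1583.4 + 1572.7 + 1578.9 + 1566.0 + 1584.5 + 1576.6 + 1585.0) / 10 = 15788.2000 / 10 = 1578.8200
R̄ = (42.1 + 39.4 + 46.4 + 19.9 + 31.7 + 34.0 + 35.0 + 39.9 + 55.2 + 32.3) / 10 = 375.9000 / 10 = 37.5900
LCL = X̄̄ − A₂·R̄ = 1578.8200 − 0.577 × 37.5900 = 1557.1306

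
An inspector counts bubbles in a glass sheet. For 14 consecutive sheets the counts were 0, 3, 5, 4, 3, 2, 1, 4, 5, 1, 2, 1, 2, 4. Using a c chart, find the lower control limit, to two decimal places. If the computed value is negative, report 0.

0.00

c̄ = (0 + 3 + 5 + 4 + 3 + 2 + 1 + 4 + 5 + 1 + 2 + 1 + 2 + 4) / 14 = 37 / 14 = 2.6429
LCL = c̄ − 3√c̄ = 2.6429 − 3 × 1.6257 = -2.2342 → 0 (cannot be negative)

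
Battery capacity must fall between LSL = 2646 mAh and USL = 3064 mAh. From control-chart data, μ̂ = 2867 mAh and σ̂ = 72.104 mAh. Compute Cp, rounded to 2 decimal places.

0.97

Cp = (USL − LSL) / (6σ̂) = (3064 − 2646) / (6 × 72.104) = 418.0000 / 432.6240 = 0.9662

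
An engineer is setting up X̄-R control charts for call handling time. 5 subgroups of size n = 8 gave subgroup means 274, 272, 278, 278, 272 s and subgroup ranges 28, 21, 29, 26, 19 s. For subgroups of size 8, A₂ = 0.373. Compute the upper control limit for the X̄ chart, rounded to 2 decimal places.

X̄̄ = (274 + 272 + 278 + 278 + 272) / 5 = 1374.0000 / 5 = 274.8000
R̄ = (28 + 21 + 29 + 26 + 19) / 5 = 123.0000 / 5 = 24.6000
UCL = X̄̄ + A₂·R̄ = 274.8000 + 0.373 × 24.6000 = 283.9758

283.98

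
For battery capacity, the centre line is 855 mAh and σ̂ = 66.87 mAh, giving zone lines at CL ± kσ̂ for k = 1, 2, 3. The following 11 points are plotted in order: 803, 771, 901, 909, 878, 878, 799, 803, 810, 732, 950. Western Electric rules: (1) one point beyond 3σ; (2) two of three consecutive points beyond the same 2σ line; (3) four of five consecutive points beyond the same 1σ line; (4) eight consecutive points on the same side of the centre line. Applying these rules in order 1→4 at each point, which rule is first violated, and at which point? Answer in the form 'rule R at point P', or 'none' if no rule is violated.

none

Zone of each point (C = within 1σ̂, B = 1σ̂–2σ̂, A = 2σ̂–3σ̂, * = beyond 3σ̂; sign = side of CL): 1:-C, 2:-B, 3:+C, 4:+C, 5:+C, 6:+C, 7:-C, 8:-C, 9:-C, 10:-B, 11:+B
No rule fires across all 11 points.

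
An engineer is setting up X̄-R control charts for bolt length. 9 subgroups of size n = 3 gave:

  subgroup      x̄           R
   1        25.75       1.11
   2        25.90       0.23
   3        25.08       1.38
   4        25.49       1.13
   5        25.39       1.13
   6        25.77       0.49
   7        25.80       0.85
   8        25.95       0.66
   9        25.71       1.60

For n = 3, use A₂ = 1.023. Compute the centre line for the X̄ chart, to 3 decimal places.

X̄̄ = (25.75 + 25.90 + 25.08 + 25.49 + 25.39 + 25.77 + 25.80 + 25.95 + 25.71) / 9 = 230.8400 / 9 = 25.6489
CL = X̄̄ = 25.6489

25.649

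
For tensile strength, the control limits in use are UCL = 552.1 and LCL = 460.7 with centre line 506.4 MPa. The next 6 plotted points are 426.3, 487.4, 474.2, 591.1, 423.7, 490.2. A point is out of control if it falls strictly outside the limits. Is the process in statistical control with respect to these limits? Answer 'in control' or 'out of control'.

Compare each point to [460.7, 552.1]: sample 1 = 426.3 < LCL; sample 4 = 591.1 > UCL; sample 5 = 423.7 < LCL.

out of control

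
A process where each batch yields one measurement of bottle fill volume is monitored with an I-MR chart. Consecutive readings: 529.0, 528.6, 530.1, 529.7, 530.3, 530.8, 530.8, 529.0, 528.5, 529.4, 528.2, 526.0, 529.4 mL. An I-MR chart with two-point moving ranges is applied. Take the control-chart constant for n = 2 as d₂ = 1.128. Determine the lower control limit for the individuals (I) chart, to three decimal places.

526.246

X̄ = (529.0 + 528.6 + 530.1 + 529.7 + 530.3 + 530.8 + 530.8 + 529.0 + 528.5 + 529.4 + 528.2 + 526.0 + 529.4) / 13 = 529.2154
Moving ranges: 0.4, 1.5, 0.4, 0.6, 0.5, 0.0, 1.8, 0.5, 0.9, 1.2, 2.2, 3.4; M̄R̄ = 13.4000 / 12 = 1.1167
LCL = X̄ − 3·M̄R̄/d₂ = 529.2154 − 3 × 1.1167 / 1.128 = 526.2455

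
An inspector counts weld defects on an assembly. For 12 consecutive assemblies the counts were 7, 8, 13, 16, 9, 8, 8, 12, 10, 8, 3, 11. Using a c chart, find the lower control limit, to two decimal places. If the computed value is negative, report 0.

0.21

c̄ = (7 + 8 + 13 + 16 + 9 + 8 + 8 + 12 + 10 + 8 + 3 + 11) / 12 = 113 / 12 = 9.4167
LCL = c̄ − 3√c̄ = 9.4167 − 3 × 3.0687 = 0.2107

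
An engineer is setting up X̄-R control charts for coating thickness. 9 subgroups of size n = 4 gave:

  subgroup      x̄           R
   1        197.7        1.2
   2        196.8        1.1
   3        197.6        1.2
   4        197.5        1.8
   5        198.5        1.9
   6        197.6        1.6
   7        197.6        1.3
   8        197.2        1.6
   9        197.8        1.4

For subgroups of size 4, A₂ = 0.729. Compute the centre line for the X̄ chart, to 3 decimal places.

X̄̄ = (197.7 + 196.8 + 197.6 + 197.5 + 198.5 + 197.6 + 197.6 + 197.2 + 197.8) / 9 = 1778.3000 / 9 = 197.5889
CL = X̄̄ = 197.5889

197.589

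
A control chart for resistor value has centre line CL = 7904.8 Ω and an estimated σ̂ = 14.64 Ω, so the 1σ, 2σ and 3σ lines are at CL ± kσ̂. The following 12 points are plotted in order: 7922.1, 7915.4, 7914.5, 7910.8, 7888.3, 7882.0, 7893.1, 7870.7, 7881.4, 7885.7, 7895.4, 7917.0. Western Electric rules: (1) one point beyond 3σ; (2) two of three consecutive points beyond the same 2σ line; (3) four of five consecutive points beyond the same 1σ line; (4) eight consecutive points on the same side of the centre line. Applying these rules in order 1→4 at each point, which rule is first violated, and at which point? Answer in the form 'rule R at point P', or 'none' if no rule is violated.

Zone of each point (C = within 1σ̂, B = 1σ̂–2σ̂, A = 2σ̂–3σ̂, * = beyond 3σ̂; sign = side of CL): 1:+B, 2:+C, 3:+C, 4:+C, 5:-B, 6:-B, 7:-C, 8:-A, 9:-B, 10:-B, 11:-C, 12:+C
Rule 3 (four of five consecutive points beyond the same 1σ limit) is satisfied at point 9.

rule 3 at point 9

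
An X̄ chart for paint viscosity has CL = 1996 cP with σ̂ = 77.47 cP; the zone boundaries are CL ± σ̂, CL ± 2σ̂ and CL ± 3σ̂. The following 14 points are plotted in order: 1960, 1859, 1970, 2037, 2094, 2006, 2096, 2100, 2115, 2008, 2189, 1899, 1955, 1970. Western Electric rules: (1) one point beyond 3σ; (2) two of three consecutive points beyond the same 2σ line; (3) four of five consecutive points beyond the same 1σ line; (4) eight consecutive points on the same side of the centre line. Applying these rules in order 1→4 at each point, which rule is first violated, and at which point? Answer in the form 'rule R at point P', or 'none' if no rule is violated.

rule 3 at point 9

Zone of each point (C = within 1σ̂, B = 1σ̂–2σ̂, A = 2σ̂–3σ̂, * = beyond 3σ̂; sign = side of CL): 1:-C, 2:-B, 3:-C, 4:+C, 5:+B, 6:+C, 7:+B, 8:+B, 9:+B, 10:+C, 11:+A, 12:-B, 13:-C, 14:-C
Rule 3 (four of five consecutive points beyond the same 1σ limit) is satisfied at point 9.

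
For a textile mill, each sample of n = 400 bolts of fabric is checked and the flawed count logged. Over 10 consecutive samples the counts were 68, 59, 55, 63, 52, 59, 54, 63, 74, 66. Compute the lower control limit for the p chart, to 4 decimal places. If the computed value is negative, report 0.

p̄ = Σdᵢ / (k·n) = 613 / (10 × 400) = 0.15325
LCL = p̄ − 3·√(p̄(1−p̄)/n) = 0.15325 − 3 × 0.01801 = 0.09922

0.0992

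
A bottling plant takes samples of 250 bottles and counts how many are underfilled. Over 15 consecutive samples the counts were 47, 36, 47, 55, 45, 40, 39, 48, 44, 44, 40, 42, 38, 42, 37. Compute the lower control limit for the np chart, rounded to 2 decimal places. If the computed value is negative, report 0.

p̄ = Σdᵢ / (k·n) = 644 / (15 × 250) = 0.17173
LCL = np̄ − 3·√(np̄(1−p̄)) = 42.9333 − 3 × 5.9632 = 25.0436

25.04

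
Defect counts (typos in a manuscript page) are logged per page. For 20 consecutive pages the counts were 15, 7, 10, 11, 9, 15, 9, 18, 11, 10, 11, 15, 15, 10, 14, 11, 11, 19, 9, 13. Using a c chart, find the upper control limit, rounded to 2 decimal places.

c̄ = (15 + 7 + 10 + 11 + 9 + 15 + 9 + 18 + 11 + 10 + 11 + 15 + 15 + 10 + 14 + 11 + 11 + 19 + 9 + 13) / 20 = 243 / 20 = 12.1500
UCL = c̄ + 3√c̄ = 12.1500 + 3 × √12.1500 = 12.1500 + 3 × 3.4857 = 22.6071

22.61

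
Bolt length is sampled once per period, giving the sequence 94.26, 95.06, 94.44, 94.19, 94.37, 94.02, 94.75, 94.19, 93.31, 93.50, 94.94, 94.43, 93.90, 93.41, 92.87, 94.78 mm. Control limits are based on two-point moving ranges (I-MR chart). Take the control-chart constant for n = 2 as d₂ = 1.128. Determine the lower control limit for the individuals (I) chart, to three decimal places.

X̄ = (94.26 + 95.06 + 94.44 + 94.19 + 94.37 + 94.02 + 94.75 + 94.19 + 93.31 + 93.50 + 94.94 + 94.43 + 93.90 + 93.41 + 92.87 + 94.78) / 16 = 94.1513
Moving ranges: 0.80, 0.62, 0.25, 0.18, 0.35, 0.73, 0.56, 0.88, 0.19, 1.44, 0.51, 0.53, 0.49, 0.54, 1.91; M̄R̄ = 9.9800 / 15 = 0.6653
LCL = X̄ − 3·M̄R̄/d₂ = 94.1513 − 3 × 0.6653 / 1.128 = 92.3817

92.382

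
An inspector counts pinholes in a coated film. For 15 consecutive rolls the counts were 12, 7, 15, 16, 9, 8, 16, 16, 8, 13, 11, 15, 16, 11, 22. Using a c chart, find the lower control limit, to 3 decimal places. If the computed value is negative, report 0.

c̄ = (12 + 7 + 15 + 16 + 9 + 8 + 16 + 16 + 8 + 13 + 11 + 15 + 16 + 11 + 22) / 15 = 195 / 15 = 13.0000
LCL = c̄ − 3√c̄ = 13.0000 − 3 × 3.6056 = 2.1833

2.183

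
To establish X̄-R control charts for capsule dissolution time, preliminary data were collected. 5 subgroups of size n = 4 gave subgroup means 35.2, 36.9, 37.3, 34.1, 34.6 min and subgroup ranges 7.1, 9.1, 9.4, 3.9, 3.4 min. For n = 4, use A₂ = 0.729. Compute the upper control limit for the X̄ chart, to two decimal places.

40.42

X̄̄ = (35.2 + 36.9 + 37.3 + 34.1 + 34.6) / 5 = 178.1000 / 5 = 35.6200
R̄ = (7.1 + 9.1 + 9.4 + 3.9 + 3.4) / 5 = 32.9000 / 5 = 6.5800
UCL = X̄̄ + A₂·R̄ = 35.6200 + 0.729 × 6.5800 = 40.4168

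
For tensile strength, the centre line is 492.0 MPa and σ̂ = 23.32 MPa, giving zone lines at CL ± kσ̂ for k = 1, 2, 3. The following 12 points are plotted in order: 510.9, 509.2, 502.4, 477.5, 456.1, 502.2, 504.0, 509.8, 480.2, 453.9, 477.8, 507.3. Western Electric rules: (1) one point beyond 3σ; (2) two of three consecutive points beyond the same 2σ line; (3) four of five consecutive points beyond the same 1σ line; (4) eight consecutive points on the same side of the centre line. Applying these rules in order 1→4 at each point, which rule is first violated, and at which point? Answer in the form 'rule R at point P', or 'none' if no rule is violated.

none

Zone of each point (C = within 1σ̂, B = 1σ̂–2σ̂, A = 2σ̂–3σ̂, * = beyond 3σ̂; sign = side of CL): 1:+C, 2:+C, 3:+C, 4:-C, 5:-B, 6:+C, 7:+C, 8:+C, 9:-C, 10:-B, 11:-C, 12:+C
No rule fires across all 12 points.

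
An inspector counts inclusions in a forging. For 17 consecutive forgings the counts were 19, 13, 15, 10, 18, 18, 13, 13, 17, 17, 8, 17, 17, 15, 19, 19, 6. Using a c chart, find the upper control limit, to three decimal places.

26.537

c̄ = (19 + 13 + 15 + 10 + 18 + 18 + 13 + 13 + 17 + 17 + 8 + 17 + 17 + 15 + 19 + 19 + 6) / 17 = 254 / 17 = 14.9412
UCL = c̄ + 3√c̄ = 14.9412 + 3 × √14.9412 = 14.9412 + 3 × 3.8654 = 26.5373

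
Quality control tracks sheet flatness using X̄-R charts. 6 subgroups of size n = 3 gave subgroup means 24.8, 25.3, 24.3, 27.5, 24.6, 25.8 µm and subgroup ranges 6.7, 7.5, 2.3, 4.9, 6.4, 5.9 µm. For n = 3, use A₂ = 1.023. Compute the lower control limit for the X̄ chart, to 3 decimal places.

19.637

X̄̄ = (24.8 + 25.3 + 24.3 + 27.5 + 24.6 + 25.8) / 6 = 152.3000 / 6 = 25.3833
R̄ = (6.7 + 7.5 + 2.3 + 4.9 + 6.4 + 5.9) / 6 = 33.7000 / 6 = 5.6167
LCL = X̄̄ − A₂·R̄ = 25.3833 − 1.023 × 5.6167 = 19.6375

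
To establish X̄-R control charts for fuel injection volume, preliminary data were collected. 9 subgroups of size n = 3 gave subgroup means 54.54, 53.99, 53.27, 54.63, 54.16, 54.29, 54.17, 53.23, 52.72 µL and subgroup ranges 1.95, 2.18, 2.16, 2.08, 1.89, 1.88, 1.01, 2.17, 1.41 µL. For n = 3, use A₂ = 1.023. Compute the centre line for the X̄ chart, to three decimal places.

53.889

X̄̄ = (54.54 + 53.99 + 53.27 + 54.63 + 54.16 + 54.29 + 54.17 + 53.23 + 52.72) / 9 = 485.0000 / 9 = 53.8889
CL = X̄̄ = 53.8889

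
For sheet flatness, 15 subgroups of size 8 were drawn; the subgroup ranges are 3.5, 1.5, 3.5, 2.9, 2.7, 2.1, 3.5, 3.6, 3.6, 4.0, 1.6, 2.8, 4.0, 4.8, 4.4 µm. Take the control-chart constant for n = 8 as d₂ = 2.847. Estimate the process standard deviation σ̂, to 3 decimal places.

R̄ = (3.5 + 1.5 + 3.5 + 2.9 + 2.7 + 2.1 + 3.5 + 3.6 + 3.6 + 4.0 + 1.6 + 2.8 + 4.0 + 4.8 + 4.4) / 15 = 3.2333
σ̂ = R̄ / d₂ = 3.2333 / 2.847 = 1.1357

1.136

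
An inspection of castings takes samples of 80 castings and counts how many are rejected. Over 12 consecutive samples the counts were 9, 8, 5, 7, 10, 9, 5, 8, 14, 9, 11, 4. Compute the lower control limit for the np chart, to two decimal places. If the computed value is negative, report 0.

0.09

p̄ = Σdᵢ / (k·n) = 99 / (12 × 80) = 0.10312
LCL = np̄ − 3·√(np̄(1−p̄)) = 8.2500 − 3 × 2.7202 = 0.0895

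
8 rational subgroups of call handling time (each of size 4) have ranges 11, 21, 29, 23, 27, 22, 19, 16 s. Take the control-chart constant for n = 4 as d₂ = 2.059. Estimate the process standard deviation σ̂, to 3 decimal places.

10.199

R̄ = (11 + 21 + 29 + 23 + 27 + 22 + 19 + 16) / 8 = 21.0000
σ̂ = R̄ / d₂ = 21.0000 / 2.059 = 10.1991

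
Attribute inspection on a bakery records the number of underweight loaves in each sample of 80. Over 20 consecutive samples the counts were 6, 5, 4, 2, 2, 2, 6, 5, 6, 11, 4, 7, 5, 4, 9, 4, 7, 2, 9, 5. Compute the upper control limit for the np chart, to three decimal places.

11.894

p̄ = Σdᵢ / (k·n) = 105 / (20 × 80) = 0.06563
UCL = np̄ + 3·√(np̄(1−p̄)) = 5.2500 + 3 × √(5.2500×0.93437) = 5.2500 + 3 × 2.2148 = 11.8945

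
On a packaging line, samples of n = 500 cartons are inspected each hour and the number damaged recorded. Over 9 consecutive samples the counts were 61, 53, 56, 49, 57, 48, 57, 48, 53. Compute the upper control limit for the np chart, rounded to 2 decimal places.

74.30

p̄ = Σdᵢ / (k·n) = 482 / (9 × 500) = 0.10711
UCL = np̄ + 3·√(np̄(1−p̄)) = 53.5556 + 3 × √(53.5556×0.89289) = 53.5556 + 3 × 6.9151 = 74.3010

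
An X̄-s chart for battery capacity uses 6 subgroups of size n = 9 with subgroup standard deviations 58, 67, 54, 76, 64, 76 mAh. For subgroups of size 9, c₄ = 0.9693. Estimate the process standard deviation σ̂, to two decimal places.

67.92

s̄ = (58 + 67 + 54 + 76 + 64 + 76) / 6 = 65.8333
σ̂ = s̄ / c₄ = 65.8333 / 0.9693 = 67.9184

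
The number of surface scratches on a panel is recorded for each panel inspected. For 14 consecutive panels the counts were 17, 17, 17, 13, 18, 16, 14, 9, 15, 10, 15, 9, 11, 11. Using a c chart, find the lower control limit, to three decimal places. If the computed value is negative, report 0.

2.604

c̄ = (17 + 17 + 17 + 13 + 18 + 16 + 14 + 9 + 15 + 10 + 15 + 9 + 11 + 11) / 14 = 192 / 14 = 13.7143
LCL = c̄ − 3√c̄ = 13.7143 − 3 × 3.7033 = 2.6044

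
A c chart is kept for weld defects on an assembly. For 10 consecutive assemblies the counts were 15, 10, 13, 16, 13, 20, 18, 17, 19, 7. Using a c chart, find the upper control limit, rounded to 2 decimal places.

c̄ = (15 + 10 + 13 + 16 + 13 + 20 + 18 + 17 + 19 + 7) / 10 = 148 / 10 = 14.8000
UCL = c̄ + 3√c̄ = 14.8000 + 3 × √14.8000 = 14.8000 + 3 × 3.8471 = 26.3412

26.34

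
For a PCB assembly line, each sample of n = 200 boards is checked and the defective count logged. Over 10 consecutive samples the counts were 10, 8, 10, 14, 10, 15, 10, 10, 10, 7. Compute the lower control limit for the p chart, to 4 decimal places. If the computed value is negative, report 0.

0.0049

p̄ = Σdᵢ / (k·n) = 104 / (10 × 200) = 0.05200
LCL = p̄ − 3·√(p̄(1−p̄)/n) = 0.05200 − 3 × 0.01570 = 0.00490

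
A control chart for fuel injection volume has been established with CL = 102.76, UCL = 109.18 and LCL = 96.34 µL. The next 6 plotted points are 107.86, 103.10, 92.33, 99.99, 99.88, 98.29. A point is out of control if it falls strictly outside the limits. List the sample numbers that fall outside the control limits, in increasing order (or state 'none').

3

Compare each point to [96.34, 109.18]: sample 3 = 92.33 < LCL.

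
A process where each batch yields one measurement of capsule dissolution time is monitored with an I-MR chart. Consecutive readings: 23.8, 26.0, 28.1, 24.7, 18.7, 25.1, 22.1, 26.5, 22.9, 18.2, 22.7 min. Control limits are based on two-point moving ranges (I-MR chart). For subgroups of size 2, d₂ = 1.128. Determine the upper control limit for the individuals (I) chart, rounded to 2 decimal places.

X̄ = (23.8 + 26.0 + 28.1 + 24.7 + 18.7 + 25.1 + 22.1 + 26.5 + 22.9 + 18.2 + 22.7) / 11 = 23.5273
Moving ranges: 2.2, 2.1, 3.4, 6.0, 6.4, 3.0, 4.4, 3.6, 4.7, 4.5; M̄R̄ = 40.3000 / 10 = 4.0300
UCL = X̄ + 3·M̄R̄/d₂ = 23.5273 + 3 × 4.0300 / 1.128 = 34.2454

34.25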